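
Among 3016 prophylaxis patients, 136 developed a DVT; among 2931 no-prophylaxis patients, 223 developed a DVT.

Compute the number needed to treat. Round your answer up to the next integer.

NNT = 33

risk, prophylaxis patients = 136/3016 = 0.045093
risk, no-prophylaxis patients = 223/2931 = 0.076083
absolute risk difference = 0.030990
1 / 0.030990 = 32.268 → round up → 33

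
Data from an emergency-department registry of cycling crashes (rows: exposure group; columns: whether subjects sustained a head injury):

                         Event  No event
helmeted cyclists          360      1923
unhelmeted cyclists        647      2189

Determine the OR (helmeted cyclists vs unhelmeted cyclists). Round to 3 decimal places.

odds, helmeted cyclists = 360/1923 = 0.1872
odds, unhelmeted cyclists = 647/2189 = 0.2956
OR = 0.1872 / 0.2956 = 0.633

OR: 0.633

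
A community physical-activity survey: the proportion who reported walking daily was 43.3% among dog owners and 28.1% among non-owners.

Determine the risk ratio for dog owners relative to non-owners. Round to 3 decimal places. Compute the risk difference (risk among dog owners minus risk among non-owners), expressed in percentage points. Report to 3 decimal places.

RR = 0.4330 / 0.2810 = 1.541
risk difference = 0.4330 − 0.2810 = 0.1520 → 15.200 percentage points

RR = 1.541; RD = 15.200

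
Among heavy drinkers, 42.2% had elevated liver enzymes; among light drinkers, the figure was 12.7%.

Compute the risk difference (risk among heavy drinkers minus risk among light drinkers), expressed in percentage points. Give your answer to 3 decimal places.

risk difference = 0.4220 − 0.1270 = 0.2950 → 29.500 percentage points

RD = 29.500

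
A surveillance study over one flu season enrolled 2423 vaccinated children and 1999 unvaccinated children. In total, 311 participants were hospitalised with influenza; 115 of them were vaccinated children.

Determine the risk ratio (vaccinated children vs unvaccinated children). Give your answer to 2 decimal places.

vaccinated children without the outcome: 2423 − 115 = 2308
unvaccinated children with the outcome: 311 − 115 = 196
unvaccinated children without the outcome: 1999 − 196 = 1803
risk, vaccinated children = 115/2423 = 0.04746
risk, unvaccinated children = 196/1999 = 0.09805
RR = 0.04746 / 0.09805 = 0.48

0.48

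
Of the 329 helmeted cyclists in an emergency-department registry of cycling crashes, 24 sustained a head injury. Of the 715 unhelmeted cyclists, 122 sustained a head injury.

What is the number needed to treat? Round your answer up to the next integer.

NNT ≈ 11

risk, helmeted cyclists = 24/329 = 0.072948
risk, unhelmeted cyclists = 122/715 = 0.170629
absolute risk difference = 0.097681
1 / 0.097681 = 10.237 → round up → 11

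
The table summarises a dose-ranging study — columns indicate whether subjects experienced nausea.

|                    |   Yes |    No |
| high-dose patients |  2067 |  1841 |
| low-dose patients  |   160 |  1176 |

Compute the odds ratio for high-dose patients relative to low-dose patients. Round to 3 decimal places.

OR = (2067 × 1176) / (1841 × 160) = 2430792/294560 ≈ 8.252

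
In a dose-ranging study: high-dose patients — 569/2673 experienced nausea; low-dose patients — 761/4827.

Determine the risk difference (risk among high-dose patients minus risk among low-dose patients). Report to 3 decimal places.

0.055

risk, high-dose patients = 569/2673 = 0.2129
risk, low-dose patients = 761/4827 = 0.1577
risk difference = 0.2129 − 0.1577 = 0.055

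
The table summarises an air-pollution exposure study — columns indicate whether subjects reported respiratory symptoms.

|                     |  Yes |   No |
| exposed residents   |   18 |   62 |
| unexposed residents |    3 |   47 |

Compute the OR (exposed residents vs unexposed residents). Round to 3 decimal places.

OR = (18 × 47) / (62 × 3) = 846/186 ≈ 4.548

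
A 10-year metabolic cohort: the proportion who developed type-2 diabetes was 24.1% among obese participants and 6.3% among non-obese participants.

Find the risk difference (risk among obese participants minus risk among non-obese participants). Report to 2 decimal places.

risk difference = 0.2410 − 0.0630 = 0.18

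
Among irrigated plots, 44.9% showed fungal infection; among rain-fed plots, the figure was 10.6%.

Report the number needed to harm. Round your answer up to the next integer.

absolute risk difference = 0.343000
1 / 0.343000 = 2.915 → round up → 3

NNH ≈ 3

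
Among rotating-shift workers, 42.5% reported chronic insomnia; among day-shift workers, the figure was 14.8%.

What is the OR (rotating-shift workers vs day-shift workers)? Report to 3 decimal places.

odds, rotating-shift workers = 0.4250/0.5750 = 0.7391
odds, day-shift workers = 0.1480/0.8520 = 0.1737
OR = 0.7391 / 0.1737 = 4.255

4.255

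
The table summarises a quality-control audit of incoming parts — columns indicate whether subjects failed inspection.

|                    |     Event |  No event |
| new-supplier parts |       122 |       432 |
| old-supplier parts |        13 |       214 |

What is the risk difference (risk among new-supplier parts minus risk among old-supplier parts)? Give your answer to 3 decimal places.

risk, new-supplier parts = 122/554 = 0.2202
risk, old-supplier parts = 13/227 = 0.0573
risk difference = 0.2202 − 0.0573 = 0.163

0.163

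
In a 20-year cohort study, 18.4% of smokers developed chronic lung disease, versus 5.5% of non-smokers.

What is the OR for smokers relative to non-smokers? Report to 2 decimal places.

OR: 3.87

odds, smokers = 0.1840/0.8160 = 0.2255
odds, non-smokers = 0.0550/0.9450 = 0.0582
OR = 0.2255 / 0.0582 = 3.87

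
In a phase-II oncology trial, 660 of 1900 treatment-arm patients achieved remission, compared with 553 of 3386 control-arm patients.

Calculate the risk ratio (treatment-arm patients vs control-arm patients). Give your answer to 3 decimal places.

risk, treatment-arm patients = 660/1900 = 0.3474
risk, control-arm patients = 553/3386 = 0.1633
RR = 0.3474 / 0.1633 = 2.127

2.127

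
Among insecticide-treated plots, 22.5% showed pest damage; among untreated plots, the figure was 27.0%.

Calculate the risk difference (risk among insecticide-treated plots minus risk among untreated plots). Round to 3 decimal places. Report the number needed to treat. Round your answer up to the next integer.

RD = -0.045; NNT = 23

risk difference = 0.2250 − 0.2700 = -0.045
absolute risk difference = 0.045000
1 / 0.045000 = 22.222 → round up → 23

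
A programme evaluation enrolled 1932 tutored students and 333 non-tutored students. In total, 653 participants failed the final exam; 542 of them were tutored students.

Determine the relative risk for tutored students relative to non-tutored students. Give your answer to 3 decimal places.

RR = 0.842

tutored students without the outcome: 1932 − 542 = 1390
non-tutored students with the outcome: 653 − 542 = 111
non-tutored students without the outcome: 333 − 111 = 222
risk, tutored students = 542/1932 = 0.2805
risk, non-tutored students = 111/333 = 0.3333
RR = 0.2805 / 0.3333 = 0.842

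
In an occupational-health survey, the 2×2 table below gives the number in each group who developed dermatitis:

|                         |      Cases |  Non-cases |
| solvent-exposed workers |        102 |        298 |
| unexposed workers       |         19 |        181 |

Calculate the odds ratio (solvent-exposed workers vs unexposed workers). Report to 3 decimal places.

OR = (102 × 181) / (298 × 19) = 18462/5662 ≈ 3.261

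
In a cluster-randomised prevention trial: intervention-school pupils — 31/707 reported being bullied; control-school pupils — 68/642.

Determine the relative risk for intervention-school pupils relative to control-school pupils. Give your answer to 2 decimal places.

0.41

risk, intervention-school pupils = 31/707 = 0.04385
risk, control-school pupils = 68/642 = 0.10592
RR = 0.04385 / 0.10592 = 0.41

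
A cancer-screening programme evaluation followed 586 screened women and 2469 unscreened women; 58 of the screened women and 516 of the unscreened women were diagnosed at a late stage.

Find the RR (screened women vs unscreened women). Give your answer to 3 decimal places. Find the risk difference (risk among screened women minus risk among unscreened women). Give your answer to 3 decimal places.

RR = 0.474; RD = -0.110

risk, screened women = 58/586 = 0.0990
risk, unscreened women = 516/2469 = 0.2090
RR = 0.0990 / 0.2090 = 0.474
risk difference = 0.0990 − 0.2090 = -0.110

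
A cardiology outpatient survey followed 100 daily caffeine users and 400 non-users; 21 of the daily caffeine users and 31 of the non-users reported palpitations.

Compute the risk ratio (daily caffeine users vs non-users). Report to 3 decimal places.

2.710

risk, daily caffeine users = 21/100 = 0.2100
risk, non-users = 31/400 = 0.0775
RR = 0.2100 / 0.0775 = 2.710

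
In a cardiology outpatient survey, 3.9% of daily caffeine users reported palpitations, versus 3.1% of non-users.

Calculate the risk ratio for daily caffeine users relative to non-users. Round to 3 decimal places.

RR = 0.03900 / 0.03100 = 1.258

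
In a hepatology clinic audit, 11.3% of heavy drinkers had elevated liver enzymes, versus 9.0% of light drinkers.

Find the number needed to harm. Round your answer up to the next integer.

44

absolute risk difference = 0.023000
1 / 0.023000 = 43.478 → round up → 44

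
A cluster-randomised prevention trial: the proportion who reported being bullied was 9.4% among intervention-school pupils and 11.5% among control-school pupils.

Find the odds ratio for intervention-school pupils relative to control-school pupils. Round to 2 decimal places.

odds, intervention-school pupils = 0.0940/0.9060 = 0.1038
odds, control-school pupils = 0.1150/0.8850 = 0.1299
OR = 0.1038 / 0.1299 = 0.80

0.80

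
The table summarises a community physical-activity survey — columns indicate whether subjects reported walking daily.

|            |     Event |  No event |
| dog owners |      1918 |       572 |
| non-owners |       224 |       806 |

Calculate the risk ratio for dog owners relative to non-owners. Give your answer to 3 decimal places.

risk, dog owners = 1918/2490 = 0.7703
risk, non-owners = 224/1030 = 0.2175
RR = 0.7703 / 0.2175 = 3.542

RR: 3.542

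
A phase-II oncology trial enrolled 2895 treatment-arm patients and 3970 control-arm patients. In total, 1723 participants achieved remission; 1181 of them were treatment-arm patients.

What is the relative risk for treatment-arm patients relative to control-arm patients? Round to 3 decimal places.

2.988

treatment-arm patients without the outcome: 2895 − 1181 = 1714
control-arm patients with the outcome: 1723 − 1181 = 542
control-arm patients without the outcome: 3970 − 542 = 3428
risk, treatment-arm patients = 1181/2895 = 0.4079
risk, control-arm patients = 542/3970 = 0.1365
RR = 0.4079 / 0.1365 = 2.988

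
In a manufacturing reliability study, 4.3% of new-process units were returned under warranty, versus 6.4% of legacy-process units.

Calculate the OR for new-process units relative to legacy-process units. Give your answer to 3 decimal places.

0.657

odds, new-process units = 0.04300/0.95700 = 0.04493
odds, legacy-process units = 0.06400/0.93600 = 0.06838
OR = 0.04493 / 0.06838 = 0.657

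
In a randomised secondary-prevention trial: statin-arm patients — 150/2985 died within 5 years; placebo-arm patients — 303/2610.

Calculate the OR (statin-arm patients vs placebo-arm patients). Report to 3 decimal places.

OR = (150 × 2307) / (2835 × 303) = 346050/859005 ≈ 0.403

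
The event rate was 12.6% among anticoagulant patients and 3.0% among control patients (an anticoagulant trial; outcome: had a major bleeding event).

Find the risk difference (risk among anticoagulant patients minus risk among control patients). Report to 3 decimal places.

risk difference = 0.12600 − 0.03000 = 0.096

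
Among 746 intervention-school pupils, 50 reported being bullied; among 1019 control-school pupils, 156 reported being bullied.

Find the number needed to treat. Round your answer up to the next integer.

NNT = 12

risk, intervention-school pupils = 50/746 = 0.067024
risk, control-school pupils = 156/1019 = 0.153091
absolute risk difference = 0.086067
1 / 0.086067 = 11.619 → round up → 12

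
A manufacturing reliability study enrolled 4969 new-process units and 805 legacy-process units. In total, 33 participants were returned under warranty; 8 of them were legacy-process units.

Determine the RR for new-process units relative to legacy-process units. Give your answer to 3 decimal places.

new-process units with the outcome: 33 − 8 = 25
new-process units without the outcome: 4969 − 25 = 4944
legacy-process units without the outcome: 805 − 8 = 797
risk, new-process units = 25/4969 = 0.00503
risk, legacy-process units = 8/805 = 0.00994
RR = 0.00503 / 0.00994 = 0.506

RR ≈ 0.506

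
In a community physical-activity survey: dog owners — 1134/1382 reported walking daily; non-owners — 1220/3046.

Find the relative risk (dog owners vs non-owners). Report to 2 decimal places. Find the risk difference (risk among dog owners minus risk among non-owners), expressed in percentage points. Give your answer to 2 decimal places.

RR = 2.05; RD = 42.00

risk, dog owners = 1134/1382 = 0.8205
risk, non-owners = 1220/3046 = 0.4005
RR = 0.8205 / 0.4005 = 2.05
risk difference = 0.8205 − 0.4005 = 0.4200 → 42.00 percentage points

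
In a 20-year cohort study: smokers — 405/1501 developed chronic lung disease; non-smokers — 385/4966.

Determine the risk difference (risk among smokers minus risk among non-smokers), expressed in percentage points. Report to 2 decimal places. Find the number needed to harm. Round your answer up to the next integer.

risk, smokers = 405/1501 = 0.2698
risk, non-smokers = 385/4966 = 0.0775
risk difference = 0.2698 − 0.0775 = 0.1923 → 19.23 percentage points
absolute risk difference = 0.192293
1 / 0.192293 = 5.200 → round up → 6

RD = 19.23; NNH = 6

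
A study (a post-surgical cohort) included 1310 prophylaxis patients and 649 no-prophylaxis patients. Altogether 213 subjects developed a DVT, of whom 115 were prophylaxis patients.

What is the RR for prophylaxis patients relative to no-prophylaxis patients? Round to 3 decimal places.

prophylaxis patients without the outcome: 1310 − 115 = 1195
no-prophylaxis patients with the outcome: 213 − 115 = 98
no-prophylaxis patients without the outcome: 649 − 98 = 551
risk, prophylaxis patients = 115/1310 = 0.0878
risk, no-prophylaxis patients = 98/649 = 0.1510
RR = 0.0878 / 0.1510 = 0.581

0.581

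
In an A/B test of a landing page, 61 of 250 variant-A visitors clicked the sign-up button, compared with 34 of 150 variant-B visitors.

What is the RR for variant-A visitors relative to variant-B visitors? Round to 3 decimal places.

1.076

risk, variant-A visitors = 61/250 = 0.2440
risk, variant-B visitors = 34/150 = 0.2267
RR = 0.2440 / 0.2267 = 1.076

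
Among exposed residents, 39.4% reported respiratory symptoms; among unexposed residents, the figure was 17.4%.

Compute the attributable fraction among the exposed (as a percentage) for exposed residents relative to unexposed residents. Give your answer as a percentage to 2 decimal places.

AR% = (0.3940 − 0.1740) / 0.3940 = 0.5584 → 55.84%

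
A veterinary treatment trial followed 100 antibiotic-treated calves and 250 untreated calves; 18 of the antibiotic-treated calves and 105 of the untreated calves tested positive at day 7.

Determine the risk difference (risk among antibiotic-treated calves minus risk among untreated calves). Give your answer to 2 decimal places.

RD: -0.24

risk, antibiotic-treated calves = 18/100 = 0.1800
risk, untreated calves = 105/250 = 0.4200
risk difference = 0.1800 − 0.4200 = -0.24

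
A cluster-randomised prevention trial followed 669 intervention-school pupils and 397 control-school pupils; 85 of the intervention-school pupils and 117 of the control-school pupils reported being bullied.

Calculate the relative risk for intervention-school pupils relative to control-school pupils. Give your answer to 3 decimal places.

risk, intervention-school pupils = 85/669 = 0.1271
risk, control-school pupils = 117/397 = 0.2947
RR = 0.1271 / 0.2947 = 0.431

RR: 0.431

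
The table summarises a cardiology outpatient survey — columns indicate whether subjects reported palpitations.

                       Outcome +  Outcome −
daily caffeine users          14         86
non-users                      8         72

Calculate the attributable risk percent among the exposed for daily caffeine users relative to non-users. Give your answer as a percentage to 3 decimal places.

risk, daily caffeine users = 14/100 = 0.1400
risk, non-users = 8/80 = 0.1000
AR% = (0.1400 − 0.1000) / 0.1400 = 0.2857 → 28.571%

28.571%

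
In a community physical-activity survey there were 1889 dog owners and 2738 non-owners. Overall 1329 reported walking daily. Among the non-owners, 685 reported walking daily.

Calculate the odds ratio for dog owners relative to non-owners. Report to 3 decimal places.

OR = 1.550

dog owners with the outcome: 1329 − 685 = 644
dog owners without the outcome: 1889 − 644 = 1245
non-owners without the outcome: 2738 − 685 = 2053
odds, dog owners = 644/1245 = 0.5173
odds, non-owners = 685/2053 = 0.3337
OR = 0.5173 / 0.3337 = 1.550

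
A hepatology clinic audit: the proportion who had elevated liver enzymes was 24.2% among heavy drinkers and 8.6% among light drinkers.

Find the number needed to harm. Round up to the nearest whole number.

7

absolute risk difference = 0.156000
1 / 0.156000 = 6.410 → round up → 7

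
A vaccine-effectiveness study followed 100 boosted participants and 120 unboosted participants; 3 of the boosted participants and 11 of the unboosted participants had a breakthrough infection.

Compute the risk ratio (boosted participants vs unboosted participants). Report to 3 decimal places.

0.327

risk, boosted participants = 3/100 = 0.03000
risk, unboosted participants = 11/120 = 0.09167
RR = 0.03000 / 0.09167 = 0.327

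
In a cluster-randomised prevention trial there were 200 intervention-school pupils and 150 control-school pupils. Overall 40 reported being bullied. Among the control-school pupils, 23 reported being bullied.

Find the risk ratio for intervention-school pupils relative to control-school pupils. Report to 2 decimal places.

intervention-school pupils with the outcome: 40 − 23 = 17
intervention-school pupils without the outcome: 200 − 17 = 183
control-school pupils without the outcome: 150 − 23 = 127
risk, intervention-school pupils = 17/200 = 0.0850
risk, control-school pupils = 23/150 = 0.1533
RR = 0.0850 / 0.1533 = 0.55

0.55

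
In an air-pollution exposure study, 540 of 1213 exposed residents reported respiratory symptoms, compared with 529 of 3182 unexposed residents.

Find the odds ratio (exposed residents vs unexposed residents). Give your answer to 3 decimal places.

OR: 4.024

odds, exposed residents = 540/673 = 0.8024
odds, unexposed residents = 529/2653 = 0.1994
OR = 0.8024 / 0.1994 = 4.024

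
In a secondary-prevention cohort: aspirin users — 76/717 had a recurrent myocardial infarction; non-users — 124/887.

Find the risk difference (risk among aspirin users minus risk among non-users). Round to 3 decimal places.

RD: -0.034

risk, aspirin users = 76/717 = 0.1060
risk, non-users = 124/887 = 0.1398
risk difference = 0.1060 − 0.1398 = -0.034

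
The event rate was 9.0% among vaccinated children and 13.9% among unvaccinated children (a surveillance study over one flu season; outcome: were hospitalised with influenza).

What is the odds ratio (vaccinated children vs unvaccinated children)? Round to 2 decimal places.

0.61

odds, vaccinated children = 0.0900/0.9100 = 0.0989
odds, unvaccinated children = 0.1390/0.8610 = 0.1614
OR = 0.0989 / 0.1614 = 0.61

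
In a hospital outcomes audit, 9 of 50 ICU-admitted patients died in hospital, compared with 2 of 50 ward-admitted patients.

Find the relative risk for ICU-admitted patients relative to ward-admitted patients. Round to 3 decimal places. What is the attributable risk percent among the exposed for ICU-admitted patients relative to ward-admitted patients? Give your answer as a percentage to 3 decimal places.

risk, ICU-admitted patients = 9/50 = 0.18000
risk, ward-admitted patients = 2/50 = 0.04000
RR = 0.18000 / 0.04000 = 4.500
AR% = (0.18000 − 0.04000) / 0.18000 = 0.7778 → 77.778%

RR = 4.500; AR% = 77.778%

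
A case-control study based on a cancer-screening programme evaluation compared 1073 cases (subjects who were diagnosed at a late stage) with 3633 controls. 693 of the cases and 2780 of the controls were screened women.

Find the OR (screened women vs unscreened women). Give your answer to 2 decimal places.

OR = (693 × 853) / (2780 × 380) = 591129/1056400 ≈ 0.56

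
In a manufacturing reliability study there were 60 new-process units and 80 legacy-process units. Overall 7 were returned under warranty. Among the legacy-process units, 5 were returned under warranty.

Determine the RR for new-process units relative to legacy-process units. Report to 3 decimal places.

RR ≈ 0.533

new-process units with the outcome: 7 − 5 = 2
new-process units without the outcome: 60 − 2 = 58
legacy-process units without the outcome: 80 − 5 = 75
risk, new-process units = 2/60 = 0.03333
risk, legacy-process units = 5/80 = 0.06250
RR = 0.03333 / 0.06250 = 0.533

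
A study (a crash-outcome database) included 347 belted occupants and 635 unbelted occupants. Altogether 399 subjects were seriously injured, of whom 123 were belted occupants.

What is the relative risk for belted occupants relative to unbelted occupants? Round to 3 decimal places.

0.816

belted occupants without the outcome: 347 − 123 = 224
unbelted occupants with the outcome: 399 − 123 = 276
unbelted occupants without the outcome: 635 − 276 = 359
risk, belted occupants = 123/347 = 0.3545
risk, unbelted occupants = 276/635 = 0.4346
RR = 0.3545 / 0.4346 = 0.816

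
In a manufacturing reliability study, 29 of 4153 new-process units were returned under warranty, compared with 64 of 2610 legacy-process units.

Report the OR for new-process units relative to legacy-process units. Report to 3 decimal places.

OR = (29 × 2546) / (4124 × 64) = 73834/263936 ≈ 0.280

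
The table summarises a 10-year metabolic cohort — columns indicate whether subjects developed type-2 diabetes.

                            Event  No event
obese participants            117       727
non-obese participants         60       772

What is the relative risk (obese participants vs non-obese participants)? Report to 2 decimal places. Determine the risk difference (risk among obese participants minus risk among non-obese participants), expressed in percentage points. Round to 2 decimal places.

risk, obese participants = 117/844 = 0.1386
risk, non-obese participants = 60/832 = 0.0721
RR = 0.1386 / 0.0721 = 1.92
risk difference = 0.1386 − 0.0721 = 0.0665 → 6.65 percentage points

RR = 1.92; RD = 6.65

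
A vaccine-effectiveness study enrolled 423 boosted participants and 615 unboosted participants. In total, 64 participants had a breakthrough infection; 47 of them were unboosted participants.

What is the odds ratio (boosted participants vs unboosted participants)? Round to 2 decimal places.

OR ≈ 0.51

boosted participants with the outcome: 64 − 47 = 17
boosted participants without the outcome: 423 − 17 = 406
unboosted participants without the outcome: 615 − 47 = 568
OR = (17 × 568) / (406 × 47) = 9656/19082 ≈ 0.51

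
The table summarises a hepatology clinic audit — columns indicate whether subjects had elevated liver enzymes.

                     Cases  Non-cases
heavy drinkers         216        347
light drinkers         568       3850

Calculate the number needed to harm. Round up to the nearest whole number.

4

risk, heavy drinkers = 216/563 = 0.383659
risk, light drinkers = 568/4418 = 0.128565
absolute risk difference = 0.255094
1 / 0.255094 = 3.920 → round up → 4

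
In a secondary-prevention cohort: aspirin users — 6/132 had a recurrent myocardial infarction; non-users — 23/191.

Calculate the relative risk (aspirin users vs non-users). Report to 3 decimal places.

RR ≈ 0.377

risk, aspirin users = 6/132 = 0.04545
risk, non-users = 23/191 = 0.12042
RR = 0.04545 / 0.12042 = 0.377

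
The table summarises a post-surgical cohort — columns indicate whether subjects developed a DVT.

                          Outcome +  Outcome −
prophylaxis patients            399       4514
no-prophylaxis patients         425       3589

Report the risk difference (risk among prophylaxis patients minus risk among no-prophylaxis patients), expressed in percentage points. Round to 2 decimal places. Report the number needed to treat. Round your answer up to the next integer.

risk, prophylaxis patients = 399/4913 = 0.0812
risk, no-prophylaxis patients = 425/4014 = 0.1059
risk difference = 0.0812 − 0.1059 = -0.0247 → -2.47 percentage points
absolute risk difference = 0.024666
1 / 0.024666 = 40.542 → round up → 41

RD = -2.47; NNT = 41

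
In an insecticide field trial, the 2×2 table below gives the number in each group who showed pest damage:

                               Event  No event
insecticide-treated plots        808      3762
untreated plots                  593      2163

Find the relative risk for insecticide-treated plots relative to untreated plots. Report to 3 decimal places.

risk, insecticide-treated plots = 808/4570 = 0.1768
risk, untreated plots = 593/2756 = 0.2152
RR = 0.1768 / 0.2152 = 0.822

RR: 0.822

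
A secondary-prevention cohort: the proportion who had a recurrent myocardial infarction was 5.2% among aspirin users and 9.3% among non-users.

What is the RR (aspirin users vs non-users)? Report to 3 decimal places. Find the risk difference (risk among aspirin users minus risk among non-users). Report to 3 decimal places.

RR = 0.0520 / 0.0930 = 0.559
risk difference = 0.0520 − 0.0930 = -0.041

RR = 0.559; RD = -0.041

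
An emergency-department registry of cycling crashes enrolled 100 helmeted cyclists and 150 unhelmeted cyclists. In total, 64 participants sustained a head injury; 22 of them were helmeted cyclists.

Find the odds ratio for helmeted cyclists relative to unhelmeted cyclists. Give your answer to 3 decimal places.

0.725

helmeted cyclists without the outcome: 100 − 22 = 78
unhelmeted cyclists with the outcome: 64 − 22 = 42
unhelmeted cyclists without the outcome: 150 − 42 = 108
odds, helmeted cyclists = 22/78 = 0.2821
odds, unhelmeted cyclists = 42/108 = 0.3889
OR = 0.2821 / 0.3889 = 0.725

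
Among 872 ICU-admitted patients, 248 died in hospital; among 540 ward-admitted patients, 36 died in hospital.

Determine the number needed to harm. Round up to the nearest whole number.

5

risk, ICU-admitted patients = 248/872 = 0.284404
risk, ward-admitted patients = 36/540 = 0.066667
absolute risk difference = 0.217737
1 / 0.217737 = 4.593 → round up → 5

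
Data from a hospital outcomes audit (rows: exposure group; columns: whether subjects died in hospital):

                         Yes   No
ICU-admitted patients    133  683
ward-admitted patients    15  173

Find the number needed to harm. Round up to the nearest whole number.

risk, ICU-admitted patients = 133/816 = 0.162990
risk, ward-admitted patients = 15/188 = 0.079787
absolute risk difference = 0.083203
1 / 0.083203 = 12.019 → round up → 13

NNH ≈ 13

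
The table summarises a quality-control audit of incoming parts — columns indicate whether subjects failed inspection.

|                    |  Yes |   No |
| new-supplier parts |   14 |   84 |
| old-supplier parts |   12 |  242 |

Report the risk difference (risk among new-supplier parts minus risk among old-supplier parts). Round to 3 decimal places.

risk, new-supplier parts = 14/98 = 0.14286
risk, old-supplier parts = 12/254 = 0.04724
risk difference = 0.14286 − 0.04724 = 0.096

0.096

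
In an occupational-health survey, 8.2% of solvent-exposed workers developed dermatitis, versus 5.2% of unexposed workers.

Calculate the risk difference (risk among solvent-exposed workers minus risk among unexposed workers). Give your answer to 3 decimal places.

risk difference = 0.0820 − 0.0520 = 0.030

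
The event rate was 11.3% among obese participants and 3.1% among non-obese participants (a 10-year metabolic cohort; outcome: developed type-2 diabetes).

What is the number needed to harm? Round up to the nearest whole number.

absolute risk difference = 0.082000
1 / 0.082000 = 12.195 → round up → 13

NNH: 13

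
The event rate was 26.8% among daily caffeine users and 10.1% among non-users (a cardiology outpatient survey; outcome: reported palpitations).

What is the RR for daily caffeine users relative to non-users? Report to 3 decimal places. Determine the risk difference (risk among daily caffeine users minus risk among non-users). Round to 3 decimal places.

RR = 2.653; RD = 0.167

RR = 0.2680 / 0.1010 = 2.653
risk difference = 0.2680 − 0.1010 = 0.167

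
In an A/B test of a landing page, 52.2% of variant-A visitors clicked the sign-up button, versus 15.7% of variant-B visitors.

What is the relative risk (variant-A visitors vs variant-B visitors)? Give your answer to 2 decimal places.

RR = 0.5220 / 0.1570 = 3.32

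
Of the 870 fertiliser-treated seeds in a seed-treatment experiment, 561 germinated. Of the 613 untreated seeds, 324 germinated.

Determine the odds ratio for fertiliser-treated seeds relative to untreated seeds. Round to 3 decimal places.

OR ≈ 1.619

odds, fertiliser-treated seeds = 561/309 = 1.8155
odds, untreated seeds = 324/289 = 1.1211
OR = 1.8155 / 1.1211 = 1.619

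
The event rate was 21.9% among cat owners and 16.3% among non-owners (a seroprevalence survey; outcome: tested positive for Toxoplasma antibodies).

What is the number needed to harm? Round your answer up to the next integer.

18

absolute risk difference = 0.056000
1 / 0.056000 = 17.857 → round up → 18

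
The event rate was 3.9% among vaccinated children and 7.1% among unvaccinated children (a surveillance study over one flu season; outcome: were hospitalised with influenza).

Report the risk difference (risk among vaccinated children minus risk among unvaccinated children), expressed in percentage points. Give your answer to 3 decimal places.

risk difference = 0.03900 − 0.07100 = -0.03200 → -3.200 percentage points

-3.200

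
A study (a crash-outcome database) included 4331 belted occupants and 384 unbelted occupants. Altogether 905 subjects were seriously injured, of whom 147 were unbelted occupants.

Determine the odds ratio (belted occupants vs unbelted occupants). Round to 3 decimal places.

OR: 0.342

belted occupants with the outcome: 905 − 147 = 758
belted occupants without the outcome: 4331 − 758 = 3573
unbelted occupants without the outcome: 384 − 147 = 237
OR = (758 × 237) / (3573 × 147) = 179646/525231 ≈ 0.342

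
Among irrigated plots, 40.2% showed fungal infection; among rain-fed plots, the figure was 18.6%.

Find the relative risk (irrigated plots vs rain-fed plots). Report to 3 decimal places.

RR = 0.4020 / 0.1860 = 2.161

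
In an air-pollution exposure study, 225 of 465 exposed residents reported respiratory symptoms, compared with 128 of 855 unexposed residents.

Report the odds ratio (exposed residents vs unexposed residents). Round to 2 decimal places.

OR = (225 × 727) / (240 × 128) = 163575/30720 ≈ 5.32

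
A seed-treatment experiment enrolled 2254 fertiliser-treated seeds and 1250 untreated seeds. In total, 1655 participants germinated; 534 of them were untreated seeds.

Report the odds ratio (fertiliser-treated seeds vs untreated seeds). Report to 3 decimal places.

fertiliser-treated seeds with the outcome: 1655 − 534 = 1121
fertiliser-treated seeds without the outcome: 2254 − 1121 = 1133
untreated seeds without the outcome: 1250 − 534 = 716
odds, fertiliser-treated seeds = 1121/1133 = 0.9894
odds, untreated seeds = 534/716 = 0.7458
OR = 0.9894 / 0.7458 = 1.327

OR = 1.327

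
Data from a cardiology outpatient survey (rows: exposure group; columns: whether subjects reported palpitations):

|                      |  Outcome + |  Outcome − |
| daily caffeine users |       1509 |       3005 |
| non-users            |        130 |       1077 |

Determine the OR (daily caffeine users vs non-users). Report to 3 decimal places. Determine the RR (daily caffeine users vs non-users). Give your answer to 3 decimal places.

OR = (1509 × 1077) / (3005 × 130) = 1625193/390650 ≈ 4.160
risk, daily caffeine users = 1509/4514 = 0.3343
risk, non-users = 130/1207 = 0.1077
RR = 0.3343 / 0.1077 = 3.104

OR = 4.160; RR = 3.104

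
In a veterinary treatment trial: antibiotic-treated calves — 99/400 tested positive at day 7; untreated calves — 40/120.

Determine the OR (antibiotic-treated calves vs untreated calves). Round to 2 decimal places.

OR = (99 × 80) / (301 × 40) = 7920/12040 ≈ 0.66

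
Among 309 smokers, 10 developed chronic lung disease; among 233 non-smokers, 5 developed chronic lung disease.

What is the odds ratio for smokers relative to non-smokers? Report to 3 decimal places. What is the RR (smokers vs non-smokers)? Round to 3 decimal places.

OR = 1.525; RR = 1.508

odds, smokers = 10/299 = 0.03344
odds, non-smokers = 5/228 = 0.02193
OR = 0.03344 / 0.02193 = 1.525
risk, smokers = 10/309 = 0.03236
risk, non-smokers = 5/233 = 0.02146
RR = 0.03236 / 0.02146 = 1.508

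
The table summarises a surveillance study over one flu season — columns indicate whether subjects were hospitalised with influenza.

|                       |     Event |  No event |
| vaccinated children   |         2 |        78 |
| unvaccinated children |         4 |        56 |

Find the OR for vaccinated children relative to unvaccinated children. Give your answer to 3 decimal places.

OR = (2 × 56) / (78 × 4) = 112/312 ≈ 0.359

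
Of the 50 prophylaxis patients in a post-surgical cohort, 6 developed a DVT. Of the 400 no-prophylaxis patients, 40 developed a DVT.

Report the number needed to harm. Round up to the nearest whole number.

risk, prophylaxis patients = 6/50 = 0.120000
risk, no-prophylaxis patients = 40/400 = 0.100000
absolute risk difference = 0.020000
1 / 0.020000 = 50.000 → round up → 50

NNH = 50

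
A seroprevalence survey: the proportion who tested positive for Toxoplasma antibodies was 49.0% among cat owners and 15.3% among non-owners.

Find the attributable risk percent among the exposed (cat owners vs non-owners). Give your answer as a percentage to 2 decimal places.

AR% = (0.4900 − 0.1530) / 0.4900 = 0.6878 → 68.78%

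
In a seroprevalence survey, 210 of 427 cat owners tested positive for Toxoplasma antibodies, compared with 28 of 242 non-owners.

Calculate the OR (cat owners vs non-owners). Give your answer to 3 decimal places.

OR = (210 × 214) / (217 × 28) = 44940/6076 ≈ 7.396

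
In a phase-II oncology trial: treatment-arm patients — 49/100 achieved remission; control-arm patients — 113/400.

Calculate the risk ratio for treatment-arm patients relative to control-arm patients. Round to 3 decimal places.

RR: 1.735

risk, treatment-arm patients = 49/100 = 0.4900
risk, control-arm patients = 113/400 = 0.2825
RR = 0.4900 / 0.2825 = 1.735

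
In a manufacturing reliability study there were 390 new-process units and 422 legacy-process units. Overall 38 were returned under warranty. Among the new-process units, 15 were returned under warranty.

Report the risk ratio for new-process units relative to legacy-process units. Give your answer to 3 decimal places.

RR: 0.706

new-process units without the outcome: 390 − 15 = 375
legacy-process units with the outcome: 38 − 15 = 23
legacy-process units without the outcome: 422 − 23 = 399
risk, new-process units = 15/390 = 0.03846
risk, legacy-process units = 23/422 = 0.05450
RR = 0.03846 / 0.05450 = 0.706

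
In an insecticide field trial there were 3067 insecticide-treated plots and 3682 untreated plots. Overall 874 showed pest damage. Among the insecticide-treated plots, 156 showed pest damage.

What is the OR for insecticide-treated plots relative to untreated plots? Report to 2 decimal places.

0.22

insecticide-treated plots without the outcome: 3067 − 156 = 2911
untreated plots with the outcome: 874 − 156 = 718
untreated plots without the outcome: 3682 − 718 = 2964
OR = (156 × 2964) / (2911 × 718) = 462384/2090098 ≈ 0.22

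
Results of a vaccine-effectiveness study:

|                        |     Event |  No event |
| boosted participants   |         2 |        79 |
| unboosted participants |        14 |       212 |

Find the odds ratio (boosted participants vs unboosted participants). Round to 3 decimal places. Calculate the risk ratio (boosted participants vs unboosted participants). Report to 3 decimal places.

OR = (2 × 212) / (79 × 14) = 424/1106 ≈ 0.383
risk, boosted participants = 2/81 = 0.02469
risk, unboosted participants = 14/226 = 0.06195
RR = 0.02469 / 0.06195 = 0.399

OR = 0.383; RR = 0.399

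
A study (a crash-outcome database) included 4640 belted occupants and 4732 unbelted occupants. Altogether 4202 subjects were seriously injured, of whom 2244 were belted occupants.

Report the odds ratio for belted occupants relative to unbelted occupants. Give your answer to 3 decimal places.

belted occupants without the outcome: 4640 − 2244 = 2396
unbelted occupants with the outcome: 4202 − 2244 = 1958
unbelted occupants without the outcome: 4732 − 1958 = 2774
odds, belted occupants = 2244/2396 = 0.9366
odds, unbelted occupants = 1958/2774 = 0.7058
OR = 0.9366 / 0.7058 = 1.327

OR = 1.327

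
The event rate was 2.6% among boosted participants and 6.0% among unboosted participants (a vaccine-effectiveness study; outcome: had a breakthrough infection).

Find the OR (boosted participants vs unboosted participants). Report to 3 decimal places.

0.418

odds, boosted participants = 0.02600/0.97400 = 0.02669
odds, unboosted participants = 0.06000/0.94000 = 0.06383
OR = 0.02669 / 0.06383 = 0.418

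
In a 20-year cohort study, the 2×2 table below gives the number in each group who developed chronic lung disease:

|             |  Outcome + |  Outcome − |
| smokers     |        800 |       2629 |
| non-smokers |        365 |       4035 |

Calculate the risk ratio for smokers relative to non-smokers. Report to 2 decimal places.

risk, smokers = 800/3429 = 0.2333
risk, non-smokers = 365/4400 = 0.0830
RR = 0.2333 / 0.0830 = 2.81

2.81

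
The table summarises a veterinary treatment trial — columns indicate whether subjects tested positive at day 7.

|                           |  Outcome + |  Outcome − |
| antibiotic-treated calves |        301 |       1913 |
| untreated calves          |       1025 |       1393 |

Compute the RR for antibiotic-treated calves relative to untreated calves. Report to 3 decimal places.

risk, antibiotic-treated calves = 301/2214 = 0.1360
risk, untreated calves = 1025/2418 = 0.4239
RR = 0.1360 / 0.4239 = 0.321

0.321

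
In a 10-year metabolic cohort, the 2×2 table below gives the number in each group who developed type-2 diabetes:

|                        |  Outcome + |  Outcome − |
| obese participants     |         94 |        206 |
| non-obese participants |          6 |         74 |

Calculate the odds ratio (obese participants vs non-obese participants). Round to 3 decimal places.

OR = (94 × 74) / (206 × 6) = 6956/1236 ≈ 5.628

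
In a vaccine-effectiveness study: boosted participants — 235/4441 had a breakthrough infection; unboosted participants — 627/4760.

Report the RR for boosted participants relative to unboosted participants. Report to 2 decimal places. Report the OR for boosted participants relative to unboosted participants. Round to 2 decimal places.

risk, boosted participants = 235/4441 = 0.0529
risk, unboosted participants = 627/4760 = 0.1317
RR = 0.0529 / 0.1317 = 0.40
OR = (235 × 4133) / (4206 × 627) = 971255/2637162 ≈ 0.37

RR = 0.40; OR = 0.37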